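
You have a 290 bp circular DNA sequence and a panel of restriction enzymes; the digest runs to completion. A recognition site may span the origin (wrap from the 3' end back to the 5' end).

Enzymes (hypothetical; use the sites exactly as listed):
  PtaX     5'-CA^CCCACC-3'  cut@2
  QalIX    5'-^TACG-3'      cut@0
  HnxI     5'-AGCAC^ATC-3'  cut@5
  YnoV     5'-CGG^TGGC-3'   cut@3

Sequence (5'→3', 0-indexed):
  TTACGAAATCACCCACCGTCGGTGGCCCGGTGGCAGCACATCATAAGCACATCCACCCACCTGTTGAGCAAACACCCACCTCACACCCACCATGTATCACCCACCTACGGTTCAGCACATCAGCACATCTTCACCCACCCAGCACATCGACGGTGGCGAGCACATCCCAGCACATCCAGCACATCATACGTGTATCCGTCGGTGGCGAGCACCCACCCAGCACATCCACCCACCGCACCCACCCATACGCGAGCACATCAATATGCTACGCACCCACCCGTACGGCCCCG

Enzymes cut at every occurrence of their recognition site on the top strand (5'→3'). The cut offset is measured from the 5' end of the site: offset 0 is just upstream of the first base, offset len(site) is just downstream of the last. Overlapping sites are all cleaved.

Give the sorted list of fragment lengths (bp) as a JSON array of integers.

[4,5,5,6,6,7,8,8,8,8,8,9,9,9,9,10,10,10,10,11,11,11,11,11,12,12,13,14,16,19]

Per-enzyme occurrences:
  PtaX (CACCCACC, off=2): starts [9, 53, 72, 83, 97, 131, 209, 226, 235, 270] → cuts [11, 55, 74, 85, 99, 133, 211, 228, 237, 272]
  QalIX (TACG, off=0): starts [1, 105, 186, 245, 266, 280] → cuts [1, 105, 186, 245, 266, 280]
  HnxI (AGCACATC, off=5): starts [34, 45, 113, 121, 140, 158, 168, 177, 218, 251] → cuts [39, 50, 118, 126, 145, 163, 173, 182, 223, 256]
  YnoV (CGGTGGC, off=3): starts [19, 27, 150, 199] → cuts [22, 30, 153, 202]

All cut coordinates (distinct, sorted): [1, 11, 22, 30, 39, 50, 55, 74, 85, 99, 105, 118, 126, 133, 145, 153, 163, 173, 182, 186, 202, 211, 223, 228, 237, 245, 256, 266, 272, 280]

Fragments:
  1→11: 10 bp
  11→22: 11 bp
  22→30: 8 bp
  30→39: 9 bp
  39→50: 11 bp
  50→55: 5 bp
  55→74: 19 bp
  74→85: 11 bp
  85→99: 14 bp
  99→105: 6 bp
  105→118: 13 bp
  118→126: 8 bp
  126→133: 7 bp
  133→145: 12 bp
  145→153: 8 bp
  153→163: 10 bp
  163→173: 10 bp
  173→182: 9 bp
  182→186: 4 bp
  186→202: 16 bp
  202→211: 9 bp
  211→223: 12 bp
  223→228: 5 bp
  228→237: 9 bp
  237→245: 8 bp
  245→256: 11 bp
  256→266: 10 bp
  266→272: 6 bp
  272→280: 8 bp
  280→1 (wrap): 290-280+1 = 11 bp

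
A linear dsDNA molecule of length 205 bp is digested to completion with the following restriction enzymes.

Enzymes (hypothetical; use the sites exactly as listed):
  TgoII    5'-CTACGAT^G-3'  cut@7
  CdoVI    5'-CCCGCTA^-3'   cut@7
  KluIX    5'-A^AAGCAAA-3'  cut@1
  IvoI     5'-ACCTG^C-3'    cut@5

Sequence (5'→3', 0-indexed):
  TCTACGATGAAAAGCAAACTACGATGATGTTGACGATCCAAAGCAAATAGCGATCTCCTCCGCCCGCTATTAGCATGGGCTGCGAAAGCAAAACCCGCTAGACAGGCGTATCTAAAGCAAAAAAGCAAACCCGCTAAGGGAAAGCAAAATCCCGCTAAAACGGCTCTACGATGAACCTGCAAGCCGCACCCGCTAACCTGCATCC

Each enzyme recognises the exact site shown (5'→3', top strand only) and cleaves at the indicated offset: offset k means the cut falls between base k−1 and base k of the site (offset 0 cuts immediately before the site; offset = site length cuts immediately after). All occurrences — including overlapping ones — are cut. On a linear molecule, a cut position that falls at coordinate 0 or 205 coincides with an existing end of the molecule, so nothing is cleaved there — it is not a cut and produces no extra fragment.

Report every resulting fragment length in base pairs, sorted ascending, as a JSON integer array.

[3,5,5,5,7,8,8,14,14,14,15,15,15,16,16,16,29]

Site scan:
  TgoII CTACGATG/7: at [1, 18, 165] ⇒ [8, 25, 172]
  CdoVI CCCGCTA/7: at [62, 93, 129, 150, 188] ⇒ [69, 100, 136, 157, 195]
  KluIX AAAGCAAA/1: at [10, 39, 84, 113, 121, 140] ⇒ [11, 40, 85, 114, 122, 141]
  IvoI ACCTGC/5: at [174, 195] ⇒ [179, 200]

Pooled cuts: [8, 11, 25, 40, 69, 85, 100, 114, 122, 136, 141, 157, 172, 179, 195, 200]

Fragments:
  [0,8): 8 bp
  [8,11): 3 bp
  [11,25): 14 bp
  [25,40): 15 bp
  [40,69): 29 bp
  [69,85): 16 bp
  [85,100): 15 bp
  [100,114): 14 bp
  [114,122): 8 bp
  [122,136): 14 bp
  [136,141): 5 bp
  [141,157): 16 bp
  [157,172): 15 bp
  [172,179): 7 bp
  [179,195): 16 bp
  [195,200): 5 bp
  [200,205): 5 bp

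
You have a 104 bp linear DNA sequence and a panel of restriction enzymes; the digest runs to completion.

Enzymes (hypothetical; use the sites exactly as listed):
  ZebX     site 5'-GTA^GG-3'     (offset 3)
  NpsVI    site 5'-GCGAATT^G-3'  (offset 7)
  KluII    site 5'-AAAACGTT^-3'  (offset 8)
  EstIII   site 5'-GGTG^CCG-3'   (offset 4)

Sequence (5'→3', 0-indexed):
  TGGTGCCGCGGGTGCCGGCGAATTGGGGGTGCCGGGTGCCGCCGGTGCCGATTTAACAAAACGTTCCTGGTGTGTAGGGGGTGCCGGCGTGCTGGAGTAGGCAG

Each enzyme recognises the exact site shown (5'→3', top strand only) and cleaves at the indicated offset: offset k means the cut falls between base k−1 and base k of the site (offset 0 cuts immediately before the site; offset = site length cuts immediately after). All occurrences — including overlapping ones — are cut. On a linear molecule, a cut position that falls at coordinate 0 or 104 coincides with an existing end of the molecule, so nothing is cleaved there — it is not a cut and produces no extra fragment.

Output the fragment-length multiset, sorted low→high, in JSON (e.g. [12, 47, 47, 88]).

Site scan:
  ZebX GTAGG/3: at [73, 96] ⇒ [76, 99]
  NpsVI GCGAATTG/7: at [17] ⇒ [24]
  KluII AAAACGTT/8: at [57] ⇒ [65]
  EstIII GGTGCCG/4: at [1, 10, 27, 34, 43, 79] ⇒ [5, 14, 31, 38, 47, 83]

Pooled cuts: [5, 14, 24, 31, 38, 47, 65, 76, 83, 99]

Fragments:
  [0,5): 5 bp
  [5,14): 9 bp
  [14,24): 10 bp
  [24,31): 7 bp
  [31,38): 7 bp
  [38,47): 9 bp
  [47,65): 18 bp
  [65,76): 11 bp
  [76,83): 7 bp
  [83,99): 16 bp
  [99,104): 5 bp

[5,5,7,7,7,9,9,10,11,16,18]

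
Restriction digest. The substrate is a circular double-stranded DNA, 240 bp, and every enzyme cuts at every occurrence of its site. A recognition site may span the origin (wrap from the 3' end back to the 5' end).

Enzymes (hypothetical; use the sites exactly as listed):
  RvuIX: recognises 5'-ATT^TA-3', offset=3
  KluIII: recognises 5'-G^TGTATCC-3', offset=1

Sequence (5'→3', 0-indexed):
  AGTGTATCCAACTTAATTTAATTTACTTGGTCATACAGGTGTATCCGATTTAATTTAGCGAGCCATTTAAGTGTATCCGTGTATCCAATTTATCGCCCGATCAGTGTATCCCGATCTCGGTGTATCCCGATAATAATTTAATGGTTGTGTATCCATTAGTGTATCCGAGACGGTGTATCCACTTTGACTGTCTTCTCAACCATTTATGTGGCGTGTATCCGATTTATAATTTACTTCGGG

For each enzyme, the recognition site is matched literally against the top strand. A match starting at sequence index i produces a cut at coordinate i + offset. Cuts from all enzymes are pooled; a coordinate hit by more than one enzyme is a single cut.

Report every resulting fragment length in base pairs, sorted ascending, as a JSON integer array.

[4,5,5,7,8,9,9,11,11,11,11,12,12,14,14,16,16,16,18,31]

Per-enzyme occurrences:
  RvuIX ATTTA/3: at [15, 20, 47, 52, 64, 87, 135, 201, 221, 228] ⇒ [18, 23, 50, 55, 67, 90, 138, 204, 224, 231]
  KluIII GTGTATCC/1: at [1, 38, 70, 78, 103, 119, 146, 158, 172, 212] ⇒ [2, 39, 71, 79, 104, 120, 147, 159, 173, 213]

All cut coordinates (distinct, sorted): [2, 18, 23, 39, 50, 55, 67, 71, 79, 90, 104, 120, 138, 147, 159, 173, 204, 213, 224, 231]

Fragment lengths:
  2→18: 16 bp
  18→23: 5 bp
  23→39: 16 bp
  39→50: 11 bp
  50→55: 5 bp
  55→67: 12 bp
  67→71: 4 bp
  71→79: 8 bp
  79→90: 11 bp
  90→104: 14 bp
  104→120: 16 bp
  120→138: 18 bp
  138→147: 9 bp
  147→159: 12 bp
  159→173: 14 bp
  173→204: 31 bp
  204→213: 9 bp
  213→224: 11 bp
  224→231: 7 bp
  231→2 (wrap): 240-231+2 = 11 bp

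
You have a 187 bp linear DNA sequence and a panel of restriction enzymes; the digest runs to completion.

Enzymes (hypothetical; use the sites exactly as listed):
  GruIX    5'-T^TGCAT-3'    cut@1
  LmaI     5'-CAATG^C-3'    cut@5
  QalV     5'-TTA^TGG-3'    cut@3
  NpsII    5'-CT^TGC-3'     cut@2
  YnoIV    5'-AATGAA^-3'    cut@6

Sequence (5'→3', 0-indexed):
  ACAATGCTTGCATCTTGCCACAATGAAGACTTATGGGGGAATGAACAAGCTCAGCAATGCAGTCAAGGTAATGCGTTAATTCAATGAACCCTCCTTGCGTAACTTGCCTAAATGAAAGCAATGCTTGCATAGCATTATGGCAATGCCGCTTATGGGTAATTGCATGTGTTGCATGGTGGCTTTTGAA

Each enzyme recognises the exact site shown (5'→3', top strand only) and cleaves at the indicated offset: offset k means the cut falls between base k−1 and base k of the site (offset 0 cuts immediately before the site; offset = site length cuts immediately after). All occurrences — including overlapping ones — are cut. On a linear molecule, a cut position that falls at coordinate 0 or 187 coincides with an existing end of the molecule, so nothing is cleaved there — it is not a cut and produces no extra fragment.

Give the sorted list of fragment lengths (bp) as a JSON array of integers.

[2,2,6,6,7,7,7,7,8,8,9,9,12,12,12,12,14,18,29]

Site scan:
  GruIX (TTGCAT, off=1): starts [7, 124, 159, 168] → cuts [8, 125, 160, 169]
  LmaI (CAATGC, off=5): starts [1, 54, 118, 140] → cuts [6, 59, 123, 145]
  QalV (TTATGG, off=3): starts [30, 134, 149] → cuts [33, 137, 152]
  NpsII (CTTGC, off=2): starts [6, 13, 93, 102, 123] → cuts [8, 15, 95, 104, 125]
  YnoIV (AATGAA, off=6): starts [21, 39, 82, 110] → cuts [27, 45, 88, 116]

Pooled cuts: [6, 8, 15, 27, 33, 45, 59, 88, 95, 104, 116, 123, 125, 137, 145, 152, 160, 169]

Fragment lengths:
  [0,6): 6 bp
  [6,8): 2 bp
  [8,15): 7 bp
  [15,27): 12 bp
  [27,33): 6 bp
  [33,45): 12 bp
  [45,59): 14 bp
  [59,88): 29 bp
  [88,95): 7 bp
  [95,104): 9 bp
  [104,116): 12 bp
  [116,123): 7 bp
  [123,125): 2 bp
  [125,137): 12 bp
  [137,145): 8 bp
  [145,152): 7 bp
  [152,160): 8 bp
  [160,169): 9 bp
  [169,187): 18 bp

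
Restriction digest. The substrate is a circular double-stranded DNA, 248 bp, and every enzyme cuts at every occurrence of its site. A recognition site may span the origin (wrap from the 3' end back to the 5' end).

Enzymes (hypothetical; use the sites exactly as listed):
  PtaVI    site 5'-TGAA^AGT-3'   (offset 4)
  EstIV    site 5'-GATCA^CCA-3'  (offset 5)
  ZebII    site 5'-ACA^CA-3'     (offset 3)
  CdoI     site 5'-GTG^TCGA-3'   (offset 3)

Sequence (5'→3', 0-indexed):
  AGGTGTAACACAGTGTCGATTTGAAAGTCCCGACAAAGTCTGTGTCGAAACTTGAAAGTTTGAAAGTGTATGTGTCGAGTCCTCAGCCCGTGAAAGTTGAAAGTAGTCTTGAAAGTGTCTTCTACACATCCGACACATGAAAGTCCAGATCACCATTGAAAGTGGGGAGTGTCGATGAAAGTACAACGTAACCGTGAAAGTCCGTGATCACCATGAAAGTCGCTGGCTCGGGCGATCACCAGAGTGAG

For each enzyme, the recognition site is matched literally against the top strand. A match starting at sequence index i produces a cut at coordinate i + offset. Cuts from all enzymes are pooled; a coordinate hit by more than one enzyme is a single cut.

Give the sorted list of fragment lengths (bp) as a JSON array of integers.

[5,6,7,7,8,8,8,9,10,10,11,11,12,12,12,13,19,19,20,20,21]

Per-enzyme occurrences:
  PtaVI (TGAAAGT, off=4): starts [21, 52, 60, 90, 97, 109, 137, 156, 175, 194, 213] → cuts [25, 56, 64, 94, 101, 113, 141, 160, 179, 198, 217]
  EstIV (GATCACCA, off=5): starts [147, 205, 233] → cuts [152, 210, 238]
  ZebII (ACACA, off=3): starts [7, 123, 132] → cuts [10, 126, 135]
  CdoI (GTGTCGA, off=3): starts [12, 41, 71, 168] → cuts [15, 44, 74, 171]

All cut coordinates (distinct, sorted): [10, 15, 25, 44, 56, 64, 74, 94, 101, 113, 126, 135, 141, 152, 160, 171, 179, 198, 210, 217, 238]

Fragments:
  10→15: 5 bp
  15→25: 10 bp
  25→44: 19 bp
  44→56: 12 bp
  56→64: 8 bp
  64→74: 10 bp
  74→94: 20 bp
  94→101: 7 bp
  101→113: 12 bp
  113→126: 13 bp
  126→135: 9 bp
  135→141: 6 bp
  141→152: 11 bp
  152→160: 8 bp
  160→171: 11 bp
  171→179: 8 bp
  179→198: 19 bp
  198→210: 12 bp
  210→217: 7 bp
  217→238: 21 bp
  238→10 (wrap): 248-238+10 = 20 bp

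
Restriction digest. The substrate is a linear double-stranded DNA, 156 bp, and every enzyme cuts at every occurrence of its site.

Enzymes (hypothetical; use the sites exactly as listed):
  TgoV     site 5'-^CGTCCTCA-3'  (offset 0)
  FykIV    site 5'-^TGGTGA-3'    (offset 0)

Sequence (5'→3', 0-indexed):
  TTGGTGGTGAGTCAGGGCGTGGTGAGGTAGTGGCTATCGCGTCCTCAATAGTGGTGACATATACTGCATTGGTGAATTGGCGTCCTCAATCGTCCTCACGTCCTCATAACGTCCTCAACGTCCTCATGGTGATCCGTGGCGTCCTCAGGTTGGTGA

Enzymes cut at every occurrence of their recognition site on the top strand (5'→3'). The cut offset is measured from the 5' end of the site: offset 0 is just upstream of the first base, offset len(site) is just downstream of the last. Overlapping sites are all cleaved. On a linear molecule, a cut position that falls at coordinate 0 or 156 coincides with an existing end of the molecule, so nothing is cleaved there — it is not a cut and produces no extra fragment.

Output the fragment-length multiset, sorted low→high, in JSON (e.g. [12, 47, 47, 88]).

Site scan:
  TgoV CGTCCTCA/0: at [39, 80, 90, 98, 109, 118, 139] ⇒ [39, 80, 90, 98, 109, 118, 139]
  FykIV TGGTGA/0: at [4, 19, 51, 69, 126, 150] ⇒ [4, 19, 51, 69, 126, 150]

All cut coordinates (distinct, sorted): [4, 19, 39, 51, 69, 80, 90, 98, 109, 118, 126, 139, 150]

Fragments:
  [0,4): 4 bp
  [4,19): 15 bp
  [19,39): 20 bp
  [39,51): 12 bp
  [51,69): 18 bp
  [69,80): 11 bp
  [80,90): 10 bp
  [90,98): 8 bp
  [98,109): 11 bp
  [109,118): 9 bp
  [118,126): 8 bp
  [126,139): 13 bp
  [139,150): 11 bp
  [150,156): 6 bp

[4,6,8,8,9,10,11,11,11,12,13,15,18,20]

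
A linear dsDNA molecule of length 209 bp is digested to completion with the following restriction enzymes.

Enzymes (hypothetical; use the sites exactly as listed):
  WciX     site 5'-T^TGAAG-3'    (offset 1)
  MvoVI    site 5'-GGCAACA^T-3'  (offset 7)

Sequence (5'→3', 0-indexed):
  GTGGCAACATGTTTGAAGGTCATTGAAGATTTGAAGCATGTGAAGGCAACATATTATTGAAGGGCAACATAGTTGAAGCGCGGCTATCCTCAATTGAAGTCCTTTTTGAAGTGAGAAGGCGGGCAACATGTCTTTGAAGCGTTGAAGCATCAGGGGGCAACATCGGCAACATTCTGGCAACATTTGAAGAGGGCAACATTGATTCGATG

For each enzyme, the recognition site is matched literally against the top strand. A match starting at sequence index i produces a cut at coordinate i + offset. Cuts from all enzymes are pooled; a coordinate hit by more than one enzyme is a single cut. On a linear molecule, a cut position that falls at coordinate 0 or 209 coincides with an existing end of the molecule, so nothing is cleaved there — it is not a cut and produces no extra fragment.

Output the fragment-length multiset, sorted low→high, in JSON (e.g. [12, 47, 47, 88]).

Scan for sites:
  WciX (TTGAAG, off=1): starts [12, 22, 30, 56, 72, 93, 105, 133, 141, 183] → cuts [13, 23, 31, 57, 73, 94, 106, 134, 142, 184]
  MvoVI (GGCAACAT, off=7): starts [2, 44, 62, 121, 155, 164, 175, 191] → cuts [9, 51, 69, 128, 162, 171, 182, 198]

All cut coordinates (distinct, sorted): [9, 13, 23, 31, 51, 57, 69, 73, 94, 106, 128, 134, 142, 162, 171, 182, 184, 198]

Fragment lengths:
  [0,9): 9 bp
  [9,13): 4 bp
  [13,23): 10 bp
  [23,31): 8 bp
  [31,51): 20 bp
  [51,57): 6 bp
  [57,69): 12 bp
  [69,73): 4 bp
  [73,94): 21 bp
  [94,106): 12 bp
  [106,128): 22 bp
  [128,134): 6 bp
  [134,142): 8 bp
  [142,162): 20 bp
  [162,171): 9 bp
  [171,182): 11 bp
  [182,184): 2 bp
  [184,198): 14 bp
  [198,209): 11 bp

[2,4,4,6,6,8,8,9,9,10,11,11,12,12,14,20,20,21,22]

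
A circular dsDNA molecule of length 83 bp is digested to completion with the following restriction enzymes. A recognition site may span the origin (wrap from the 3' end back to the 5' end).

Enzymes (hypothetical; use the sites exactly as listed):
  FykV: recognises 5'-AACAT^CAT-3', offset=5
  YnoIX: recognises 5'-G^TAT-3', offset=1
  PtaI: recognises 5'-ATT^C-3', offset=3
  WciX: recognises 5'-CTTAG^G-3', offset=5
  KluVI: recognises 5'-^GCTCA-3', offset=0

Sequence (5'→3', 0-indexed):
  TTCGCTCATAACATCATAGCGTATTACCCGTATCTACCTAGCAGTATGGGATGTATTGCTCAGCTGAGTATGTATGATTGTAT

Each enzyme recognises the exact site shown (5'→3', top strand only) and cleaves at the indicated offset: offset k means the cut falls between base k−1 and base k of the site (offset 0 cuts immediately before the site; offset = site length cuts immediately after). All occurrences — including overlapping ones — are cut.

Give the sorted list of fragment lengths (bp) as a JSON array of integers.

[4,4,6,7,8,9,9,11,11,14]

Scan for sites:
  FykV (AACATCAT, off=5): starts [9] → cuts [14]
  YnoIX (GTAT, off=1): starts [20, 29, 43, 52, 67, 71, 79] → cuts [21, 30, 44, 53, 68, 72, 80]
  PtaI (ATTC, off=3): no sites
  WciX (CTTAGG, off=5): no sites
  KluVI (GCTCA, off=0): starts [3, 57] → cuts [3, 57]

Pooled cuts: [3, 14, 21, 30, 44, 53, 57, 68, 72, 80]

Fragments:
  3→14: 11 bp
  14→21: 7 bp
  21→30: 9 bp
  30→44: 14 bp
  44→53: 9 bp
  53→57: 4 bp
  57→68: 11 bp
  68→72: 4 bp
  72→80: 8 bp
  80→3 (wrap): 83-80+3 = 6 bp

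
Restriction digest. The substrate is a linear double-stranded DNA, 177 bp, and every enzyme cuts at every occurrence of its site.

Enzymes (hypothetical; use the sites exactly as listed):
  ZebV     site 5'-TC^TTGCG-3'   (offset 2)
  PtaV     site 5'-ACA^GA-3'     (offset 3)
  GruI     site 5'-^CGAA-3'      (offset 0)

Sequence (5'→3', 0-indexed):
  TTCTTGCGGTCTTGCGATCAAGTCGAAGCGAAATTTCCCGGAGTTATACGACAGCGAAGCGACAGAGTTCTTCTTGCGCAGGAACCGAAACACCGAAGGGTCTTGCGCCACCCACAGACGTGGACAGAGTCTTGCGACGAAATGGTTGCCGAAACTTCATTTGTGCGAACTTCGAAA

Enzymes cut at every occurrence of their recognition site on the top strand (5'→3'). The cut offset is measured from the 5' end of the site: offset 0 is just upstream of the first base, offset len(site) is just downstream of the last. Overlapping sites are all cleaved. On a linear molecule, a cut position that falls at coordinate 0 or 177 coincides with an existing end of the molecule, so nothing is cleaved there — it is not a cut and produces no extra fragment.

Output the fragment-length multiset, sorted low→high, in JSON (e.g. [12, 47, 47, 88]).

[3,5,5,5,6,7,8,8,9,9,10,10,12,12,12,14,16,26]

Per-enzyme occurrences:
  ZebV (TCTTGCG, off=2): starts [1, 9, 71, 100, 129] → cuts [3, 11, 73, 102, 131]
  PtaV (ACAGA, off=3): starts [61, 113, 123] → cuts [64, 116, 126]
  GruI (CGAA, off=0): starts [23, 28, 54, 85, 93, 137, 149, 165, 172] → cuts [23, 28, 54, 85, 93, 137, 149, 165, 172]

All cut coordinates (distinct, sorted): [3, 11, 23, 28, 54, 64, 73, 85, 93, 102, 116, 126, 131, 137, 149, 165, 172]

Fragment lengths:
  [0,3): 3 bp
  [3,11): 8 bp
  [11,23): 12 bp
  [23,28): 5 bp
  [28,54): 26 bp
  [54,64): 10 bp
  [64,73): 9 bp
  [73,85): 12 bp
  [85,93): 8 bp
  [93,102): 9 bp
  [102,116): 14 bp
  [116,126): 10 bp
  [126,131): 5 bp
  [131,137): 6 bp
  [137,149): 12 bp
  [149,165): 16 bp
  [165,172): 7 bp
  [172,177): 5 bp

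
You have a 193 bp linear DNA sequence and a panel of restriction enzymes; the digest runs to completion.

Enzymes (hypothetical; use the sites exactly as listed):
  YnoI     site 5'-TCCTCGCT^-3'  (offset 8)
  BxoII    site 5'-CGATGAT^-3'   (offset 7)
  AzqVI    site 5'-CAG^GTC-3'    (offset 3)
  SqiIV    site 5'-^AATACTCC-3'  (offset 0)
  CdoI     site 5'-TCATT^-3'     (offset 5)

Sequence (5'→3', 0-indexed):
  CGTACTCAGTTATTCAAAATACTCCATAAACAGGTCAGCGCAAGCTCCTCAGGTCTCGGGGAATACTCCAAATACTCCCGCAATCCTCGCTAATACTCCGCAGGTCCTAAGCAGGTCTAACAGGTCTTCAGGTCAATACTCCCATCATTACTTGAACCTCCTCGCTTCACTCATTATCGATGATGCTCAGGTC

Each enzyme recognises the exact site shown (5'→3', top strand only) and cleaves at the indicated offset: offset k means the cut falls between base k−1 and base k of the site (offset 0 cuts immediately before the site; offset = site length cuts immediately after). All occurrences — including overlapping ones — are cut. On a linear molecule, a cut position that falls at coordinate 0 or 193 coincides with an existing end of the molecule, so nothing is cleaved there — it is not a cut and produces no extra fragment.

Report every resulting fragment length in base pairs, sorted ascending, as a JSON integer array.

Site scan:
  YnoI TCCTCGCT/8: at [83, 158] ⇒ [91, 166]
  BxoII CGATGAT/7: at [177] ⇒ [184]
  AzqVI CAGGTC/3: at [30, 49, 100, 111, 120, 128, 187] ⇒ [33, 52, 103, 114, 123, 131, 190]
  SqiIV AATACTCC/0: at [17, 61, 70, 91, 134] ⇒ [17, 61, 70, 91, 134]
  CdoI TCATT/5: at [144, 170] ⇒ [149, 175]

All cut coordinates (distinct, sorted): [17, 33, 52, 61, 70, 91, 103, 114, 123, 131, 134, 149, 166, 175, 184, 190]

Fragments:
  [0,17): 17 bp
  [17,33): 16 bp
  [33,52): 19 bp
  [52,61): 9 bp
  [61,70): 9 bp
  [70,91): 21 bp
  [91,103): 12 bp
  [103,114): 11 bp
  [114,123): 9 bp
  [123,131): 8 bp
  [131,134): 3 bp
  [134,149): 15 bp
  [149,166): 17 bp
  [166,175): 9 bp
  [175,184): 9 bp
  [184,190): 6 bp
  [190,193): 3 bp

[3,3,6,8,9,9,9,9,9,11,12,15,16,17,17,19,21]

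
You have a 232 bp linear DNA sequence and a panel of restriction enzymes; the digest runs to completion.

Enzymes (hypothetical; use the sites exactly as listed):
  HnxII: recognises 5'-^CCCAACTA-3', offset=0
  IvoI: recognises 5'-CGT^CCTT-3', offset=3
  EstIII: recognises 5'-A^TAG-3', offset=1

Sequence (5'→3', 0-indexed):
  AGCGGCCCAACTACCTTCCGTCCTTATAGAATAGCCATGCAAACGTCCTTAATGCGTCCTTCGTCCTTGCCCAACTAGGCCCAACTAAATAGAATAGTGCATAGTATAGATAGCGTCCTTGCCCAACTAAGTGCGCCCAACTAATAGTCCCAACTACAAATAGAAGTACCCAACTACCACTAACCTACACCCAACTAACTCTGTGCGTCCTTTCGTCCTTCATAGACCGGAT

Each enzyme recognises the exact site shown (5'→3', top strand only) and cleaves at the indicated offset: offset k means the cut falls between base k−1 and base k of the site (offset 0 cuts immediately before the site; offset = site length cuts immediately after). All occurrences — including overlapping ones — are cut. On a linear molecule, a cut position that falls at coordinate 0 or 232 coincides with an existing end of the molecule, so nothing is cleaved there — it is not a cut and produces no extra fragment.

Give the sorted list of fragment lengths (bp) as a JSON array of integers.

[4,4,5,5,5,5,5,5,5,6,6,7,7,8,8,9,10,10,10,11,12,14,15,16,19,21]

Site scan:
  HnxII CCCAACTA/0: at [5, 69, 79, 121, 135, 148, 168, 189] ⇒ [5, 69, 79, 121, 135, 148, 168, 189]
  IvoI CGTCCTT/3: at [18, 43, 54, 61, 113, 205, 213] ⇒ [21, 46, 57, 64, 116, 208, 216]
  EstIII ATAG/1: at [25, 30, 88, 93, 100, 105, 109, 143, 159, 221] ⇒ [26, 31, 89, 94, 101, 106, 110, 144, 160, 222]

Pooled cuts: [5, 21, 26, 31, 46, 57, 64, 69, 79, 89, 94, 101, 106, 110, 116, 121, 135, 144, 148, 160, 168, 189, 208, 216, 222]

Fragments:
  [0,5): 5 bp
  [5,21): 16 bp
  [21,26): 5 bp
  [26,31): 5 bp
  [31,46): 15 bp
  [46,57): 11 bp
  [57,64): 7 bp
  [64,69): 5 bp
  [69,79): 10 bp
  [79,89): 10 bp
  [89,94): 5 bp
  [94,101): 7 bp
  [101,106): 5 bp
  [106,110): 4 bp
  [110,116): 6 bp
  [116,121): 5 bp
  [121,135): 14 bp
  [135,144): 9 bp
  [144,148): 4 bp
  [148,160): 12 bp
  [160,168): 8 bp
  [168,189): 21 bp
  [189,208): 19 bp
  [208,216): 8 bp
  [216,222): 6 bp
  [222,232): 10 bp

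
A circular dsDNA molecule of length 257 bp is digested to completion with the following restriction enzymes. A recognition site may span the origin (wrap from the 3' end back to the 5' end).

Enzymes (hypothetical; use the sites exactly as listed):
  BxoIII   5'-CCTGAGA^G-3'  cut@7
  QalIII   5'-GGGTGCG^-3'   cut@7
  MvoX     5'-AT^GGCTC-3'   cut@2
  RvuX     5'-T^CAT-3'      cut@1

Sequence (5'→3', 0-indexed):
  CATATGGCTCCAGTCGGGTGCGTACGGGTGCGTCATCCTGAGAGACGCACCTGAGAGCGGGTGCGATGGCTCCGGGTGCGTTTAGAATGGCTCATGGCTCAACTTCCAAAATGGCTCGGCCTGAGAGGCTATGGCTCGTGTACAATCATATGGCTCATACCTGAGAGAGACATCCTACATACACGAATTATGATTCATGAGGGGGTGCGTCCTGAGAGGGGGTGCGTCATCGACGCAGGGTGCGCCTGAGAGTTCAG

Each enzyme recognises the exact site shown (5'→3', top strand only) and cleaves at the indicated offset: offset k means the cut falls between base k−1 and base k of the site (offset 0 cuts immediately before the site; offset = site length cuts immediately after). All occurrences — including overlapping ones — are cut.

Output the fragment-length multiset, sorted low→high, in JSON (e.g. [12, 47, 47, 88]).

[1,1,2,3,4,4,5,6,7,8,8,9,9,10,10,11,11,13,13,14,14,14,17,17,17,29]

Scan for sites:
  BxoIII CCTGAGAG/7: at [36, 49, 119, 159, 210, 244] ⇒ [43, 56, 126, 166, 217, 251]
  QalIII GGGTGCG/7: at [15, 25, 58, 73, 202, 219, 237] ⇒ [22, 32, 65, 80, 209, 226, 244]
  MvoX ATGGCTC/2: at [3, 65, 86, 93, 110, 130, 149] ⇒ [5, 67, 88, 95, 112, 132, 151]
  RvuX TCAT/1: at [32, 91, 145, 154, 194, 226] ⇒ [33, 92, 146, 155, 195, 227]

Pooled cuts: [5, 22, 32, 33, 43, 56, 65, 67, 80, 88, 92, 95, 112, 126, 132, 146, 151, 155, 166, 195, 209, 217, 226, 227, 244, 251]

Fragments:
  5→22: 17 bp
  22→32: 10 bp
  32→33: 1 bp
  33→43: 10 bp
  43→56: 13 bp
  56→65: 9 bp
  65→67: 2 bp
  67→80: 13 bp
  80→88: 8 bp
  88→92: 4 bp
  92→95: 3 bp
  95→112: 17 bp
  112→126: 14 bp
  126→132: 6 bp
  132→146: 14 bp
  146→151: 5 bp
  151→155: 4 bp
  155→166: 11 bp
  166→195: 29 bp
  195→209: 14 bp
  209→217: 8 bp
  217→226: 9 bp
  226→227: 1 bp
  227→244: 17 bp
  244→251: 7 bp
  251→5 (wrap): 257-251+5 = 11 bp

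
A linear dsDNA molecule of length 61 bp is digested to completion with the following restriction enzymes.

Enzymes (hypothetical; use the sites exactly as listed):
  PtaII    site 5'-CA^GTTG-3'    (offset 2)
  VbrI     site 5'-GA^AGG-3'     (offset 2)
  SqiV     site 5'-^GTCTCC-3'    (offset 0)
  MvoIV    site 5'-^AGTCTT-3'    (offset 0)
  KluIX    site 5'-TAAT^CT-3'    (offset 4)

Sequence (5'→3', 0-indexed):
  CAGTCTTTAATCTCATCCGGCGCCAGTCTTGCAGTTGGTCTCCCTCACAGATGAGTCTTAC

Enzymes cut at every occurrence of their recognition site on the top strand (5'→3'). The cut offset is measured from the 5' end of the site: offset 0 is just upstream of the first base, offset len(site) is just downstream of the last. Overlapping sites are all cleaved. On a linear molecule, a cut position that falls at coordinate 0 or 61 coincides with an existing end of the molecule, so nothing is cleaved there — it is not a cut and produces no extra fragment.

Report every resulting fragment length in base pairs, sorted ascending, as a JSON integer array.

Scan for sites:
  PtaII CAGTTG/2: at [31] ⇒ [33]
  VbrI (GAAGG, off=2): no sites
  SqiV GTCTCC/0: at [37] ⇒ [37]
  MvoIV AGTCTT/0: at [1, 24, 53] ⇒ [1, 24, 53]
  KluIX TAATCT/4: at [7] ⇒ [11]

Pooled cuts: [1, 11, 24, 33, 37, 53]

Fragments:
  [0,1): 1 bp
  [1,11): 10 bp
  [11,24): 13 bp
  [24,33): 9 bp
  [33,37): 4 bp
  [37,53): 16 bp
  [53,61): 8 bp

[1,4,8,9,10,13,16]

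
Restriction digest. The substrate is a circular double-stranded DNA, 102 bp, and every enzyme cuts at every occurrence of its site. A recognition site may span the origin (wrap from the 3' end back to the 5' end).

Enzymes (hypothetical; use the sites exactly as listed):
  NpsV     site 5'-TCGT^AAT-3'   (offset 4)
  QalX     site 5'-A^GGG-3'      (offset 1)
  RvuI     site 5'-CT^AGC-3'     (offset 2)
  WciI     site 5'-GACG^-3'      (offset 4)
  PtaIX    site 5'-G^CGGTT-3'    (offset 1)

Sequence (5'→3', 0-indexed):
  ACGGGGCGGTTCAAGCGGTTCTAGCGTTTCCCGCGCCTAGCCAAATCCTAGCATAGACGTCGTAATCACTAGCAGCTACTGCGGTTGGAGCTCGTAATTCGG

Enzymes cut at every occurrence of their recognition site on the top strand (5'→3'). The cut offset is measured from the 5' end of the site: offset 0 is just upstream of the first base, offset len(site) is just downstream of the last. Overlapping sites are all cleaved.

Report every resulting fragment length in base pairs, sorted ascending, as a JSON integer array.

[3,4,7,7,9,10,10,11,11,14,16]

Per-enzyme occurrences:
  NpsV (TCGTAAT, off=4): starts [59, 91] → cuts [63, 95]
  QalX (AGGG, off=1): no sites
  RvuI (CTAGC, off=2): starts [20, 36, 47, 68] → cuts [22, 38, 49, 70]
  WciI (GACG, off=4): starts [55, 101] → cuts [3, 59]
  PtaIX (GCGGTT, off=1): starts [5, 14, 80] → cuts [6, 15, 81]

Pooled cuts: [3, 6, 15, 22, 38, 49, 59, 63, 70, 81, 95]

Fragments:
  3→6: 3 bp
  6→15: 9 bp
  15→22: 7 bp
  22→38: 16 bp
  38→49: 11 bp
  49→59: 10 bp
  59→63: 4 bp
  63→70: 7 bp
  70→81: 11 bp
  81→95: 14 bp
  95→3 (wrap): 102-95+3 = 10 bp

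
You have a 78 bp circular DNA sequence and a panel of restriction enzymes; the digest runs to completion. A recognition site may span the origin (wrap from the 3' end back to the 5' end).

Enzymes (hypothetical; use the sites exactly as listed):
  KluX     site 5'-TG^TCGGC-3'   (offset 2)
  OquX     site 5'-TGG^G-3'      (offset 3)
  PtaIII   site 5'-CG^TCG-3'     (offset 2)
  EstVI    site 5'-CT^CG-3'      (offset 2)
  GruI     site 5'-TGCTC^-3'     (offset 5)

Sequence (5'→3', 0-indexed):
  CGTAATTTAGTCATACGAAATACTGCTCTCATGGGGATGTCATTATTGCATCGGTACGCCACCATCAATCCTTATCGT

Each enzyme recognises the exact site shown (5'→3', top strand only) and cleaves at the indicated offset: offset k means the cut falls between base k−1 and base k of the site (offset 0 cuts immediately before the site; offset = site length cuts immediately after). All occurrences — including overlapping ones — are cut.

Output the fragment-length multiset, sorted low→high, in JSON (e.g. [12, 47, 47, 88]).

Scan for sites:
  KluX (TGTCGGC, off=2): no sites
  OquX TGGG/3: at [31] ⇒ [34]
  PtaIII CGTCG/2: at [75] ⇒ [77]
  EstVI (CTCG, off=2): no sites
  GruI TGCTC/5: at [23] ⇒ [28]

All cut coordinates (distinct, sorted): [28, 34, 77]

Fragment lengths:
  28→34: 6 bp
  34→77: 43 bp
  77→28 (wrap): 78-77+28 = 29 bp

[6,29,43]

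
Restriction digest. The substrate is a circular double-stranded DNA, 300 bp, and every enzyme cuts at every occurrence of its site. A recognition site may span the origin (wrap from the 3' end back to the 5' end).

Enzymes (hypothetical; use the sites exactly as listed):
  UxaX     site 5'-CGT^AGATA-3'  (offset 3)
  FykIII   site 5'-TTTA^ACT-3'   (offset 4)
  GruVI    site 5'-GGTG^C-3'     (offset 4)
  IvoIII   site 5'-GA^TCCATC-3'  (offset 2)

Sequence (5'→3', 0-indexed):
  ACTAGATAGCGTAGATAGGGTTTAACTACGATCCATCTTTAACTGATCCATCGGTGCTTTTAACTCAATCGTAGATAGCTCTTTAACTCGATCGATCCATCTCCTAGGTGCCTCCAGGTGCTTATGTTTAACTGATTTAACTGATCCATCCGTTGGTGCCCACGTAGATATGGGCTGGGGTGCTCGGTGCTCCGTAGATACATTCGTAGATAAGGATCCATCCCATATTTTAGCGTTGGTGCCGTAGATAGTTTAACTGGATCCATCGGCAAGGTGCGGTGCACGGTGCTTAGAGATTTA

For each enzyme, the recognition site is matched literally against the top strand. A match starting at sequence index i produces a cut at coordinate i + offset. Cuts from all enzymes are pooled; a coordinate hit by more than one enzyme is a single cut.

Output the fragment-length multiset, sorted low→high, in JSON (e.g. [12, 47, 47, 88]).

[4,5,5,5,6,6,6,7,7,7,7,9,9,10,10,10,10,10,10,10,12,12,12,12,13,14,15,15,17,25]

Scan for sites:
  UxaX (CGTAGATA, off=3): starts [9, 69, 162, 192, 204, 242] → cuts [12, 72, 165, 195, 207, 245]
  FykIII (TTTAACT, off=4): starts [20, 37, 58, 81, 126, 135, 251, 296] → cuts [0, 24, 41, 62, 85, 130, 139, 255]
  GruVI (GGTGC, off=4): starts [52, 106, 116, 154, 178, 185, 237, 272, 277, 284] → cuts [56, 110, 120, 158, 182, 189, 241, 276, 281, 288]
  IvoIII (GATCCATC, off=2): starts [29, 44, 93, 142, 214, 259] → cuts [31, 46, 95, 144, 216, 261]

All cut coordinates (distinct, sorted): [0, 12, 24, 31, 41, 46, 56, 62, 72, 85, 95, 110, 120, 130, 139, 144, 158, 165, 182, 189, 195, 207, 216, 241, 245, 255, 261, 276, 281, 288]

Fragment lengths:
  0→12: 12 bp
  12→24: 12 bp
  24→31: 7 bp
  31→41: 10 bp
  41→46: 5 bp
  46→56: 10 bp
  56→62: 6 bp
  62→72: 10 bp
  72→85: 13 bp
  85→95: 10 bp
  95→110: 15 bp
  110→120: 10 bp
  120→130: 10 bp
  130→139: 9 bp
  139→144: 5 bp
  144→158: 14 bp
  158→165: 7 bp
  165→182: 17 bp
  182→189: 7 bp
  189→195: 6 bp
  195→207: 12 bp
  207→216: 9 bp
  216→241: 25 bp
  241→245: 4 bp
  245→255: 10 bp
  255→261: 6 bp
  261→276: 15 bp
  276→281: 5 bp
  281→288: 7 bp
  288→0 (wrap): 300-288+0 = 12 bp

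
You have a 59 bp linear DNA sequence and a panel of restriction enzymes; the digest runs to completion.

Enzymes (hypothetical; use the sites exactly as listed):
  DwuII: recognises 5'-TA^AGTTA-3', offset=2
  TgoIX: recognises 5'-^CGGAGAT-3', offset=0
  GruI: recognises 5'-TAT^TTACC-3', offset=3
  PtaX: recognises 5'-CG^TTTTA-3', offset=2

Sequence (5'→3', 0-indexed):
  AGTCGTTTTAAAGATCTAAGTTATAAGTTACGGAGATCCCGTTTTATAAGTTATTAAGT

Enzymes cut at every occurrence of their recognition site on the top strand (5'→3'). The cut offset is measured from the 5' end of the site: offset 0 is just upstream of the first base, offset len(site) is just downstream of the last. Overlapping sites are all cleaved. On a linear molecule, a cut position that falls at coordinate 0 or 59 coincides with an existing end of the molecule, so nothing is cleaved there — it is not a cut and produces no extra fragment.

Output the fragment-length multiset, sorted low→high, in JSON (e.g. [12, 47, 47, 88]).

[5,5,7,7,11,11,13]

Scan for sites:
  DwuII TAAGTTA/2: at [16, 23, 46] ⇒ [18, 25, 48]
  TgoIX CGGAGAT/0: at [30] ⇒ [30]
  GruI (TATTTACC, off=3): no sites
  PtaX CGTTTTA/2: at [3, 39] ⇒ [5, 41]

Pooled cuts: [5, 18, 25, 30, 41, 48]

Fragment lengths:
  [0,5): 5 bp
  [5,18): 13 bp
  [18,25): 7 bp
  [25,30): 5 bp
  [30,41): 11 bp
  [41,48): 7 bp
  [48,59): 11 bp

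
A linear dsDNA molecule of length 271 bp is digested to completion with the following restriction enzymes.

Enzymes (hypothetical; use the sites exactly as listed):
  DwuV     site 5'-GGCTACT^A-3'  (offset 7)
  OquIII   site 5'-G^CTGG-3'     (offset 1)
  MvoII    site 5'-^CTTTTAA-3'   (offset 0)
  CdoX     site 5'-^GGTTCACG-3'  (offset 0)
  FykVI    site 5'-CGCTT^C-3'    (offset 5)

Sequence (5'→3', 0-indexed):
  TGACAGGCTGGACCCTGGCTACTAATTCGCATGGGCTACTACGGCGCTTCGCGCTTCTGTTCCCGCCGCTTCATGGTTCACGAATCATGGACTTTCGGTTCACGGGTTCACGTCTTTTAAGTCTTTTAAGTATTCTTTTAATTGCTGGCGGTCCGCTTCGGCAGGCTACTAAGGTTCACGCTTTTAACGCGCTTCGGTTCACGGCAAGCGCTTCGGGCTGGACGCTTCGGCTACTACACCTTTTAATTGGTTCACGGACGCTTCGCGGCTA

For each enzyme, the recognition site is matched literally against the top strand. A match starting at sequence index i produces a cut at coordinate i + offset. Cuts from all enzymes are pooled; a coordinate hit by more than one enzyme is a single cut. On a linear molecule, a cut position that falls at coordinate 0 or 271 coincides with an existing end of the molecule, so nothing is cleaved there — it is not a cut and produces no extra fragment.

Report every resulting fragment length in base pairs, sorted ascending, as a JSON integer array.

[1,2,3,4,4,7,7,8,8,8,8,9,9,9,9,10,10,12,12,14,14,15,15,16,17,18,22]

Scan for sites:
  DwuV (GGCTACTA, off=7): starts [16, 33, 163, 228] → cuts [23, 40, 170, 235]
  OquIII (GCTGG, off=1): starts [6, 143, 216] → cuts [7, 144, 217]
  MvoII (CTTTTAA, off=0): starts [113, 122, 134, 180, 239] → cuts [113, 122, 134, 180, 239]
  CdoX (GGTTCACG, off=0): starts [74, 96, 104, 172, 195, 248] → cuts [74, 96, 104, 172, 195, 248]
  FykVI (CGCTTC, off=5): starts [44, 51, 66, 153, 189, 208, 222, 258] → cuts [49, 56, 71, 158, 194, 213, 227, 263]

Pooled cuts: [7, 23, 40, 49, 56, 71, 74, 96, 104, 113, 122, 134, 144, 158, 170, 172, 180, 194, 195, 213, 217, 227, 235, 239, 248, 263]

Fragments:
  [0,7): 7 bp
  [7,23): 16 bp
  [23,40): 17 bp
  [40,49): 9 bp
  [49,56): 7 bp
  [56,71): 15 bp
  [71,74): 3 bp
  [74,96): 22 bp
  [96,104): 8 bp
  [104,113): 9 bp
  [113,122): 9 bp
  [122,134): 12 bp
  [134,144): 10 bp
  [144,158): 14 bp
  [158,170): 12 bp
  [170,172): 2 bp
  [172,180): 8 bp
  [180,194): 14 bp
  [194,195): 1 bp
  [195,213): 18 bp
  [213,217): 4 bp
  [217,227): 10 bp
  [227,235): 8 bp
  [235,239): 4 bp
  [239,248): 9 bp
  [248,263): 15 bp
  [263,271): 8 bp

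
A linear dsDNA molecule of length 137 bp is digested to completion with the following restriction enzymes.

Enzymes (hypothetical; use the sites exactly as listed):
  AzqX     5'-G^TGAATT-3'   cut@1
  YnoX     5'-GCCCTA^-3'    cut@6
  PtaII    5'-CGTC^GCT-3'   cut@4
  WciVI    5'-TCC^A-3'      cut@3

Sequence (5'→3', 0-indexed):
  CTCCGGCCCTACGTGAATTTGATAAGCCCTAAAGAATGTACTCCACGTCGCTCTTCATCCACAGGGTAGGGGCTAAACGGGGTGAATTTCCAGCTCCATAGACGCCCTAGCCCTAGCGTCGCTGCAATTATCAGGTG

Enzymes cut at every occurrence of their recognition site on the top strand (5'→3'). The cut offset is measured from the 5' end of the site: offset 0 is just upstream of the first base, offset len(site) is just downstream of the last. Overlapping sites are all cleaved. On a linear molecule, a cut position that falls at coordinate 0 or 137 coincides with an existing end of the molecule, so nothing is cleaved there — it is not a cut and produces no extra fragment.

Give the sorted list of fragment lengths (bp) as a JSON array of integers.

Scan for sites:
  AzqX (GTGAATT, off=1): starts [12, 81] → cuts [13, 82]
  YnoX (GCCCTA, off=6): starts [5, 25, 103, 109] → cuts [11, 31, 109, 115]
  PtaII (CGTCGCT, off=4): starts [45, 116] → cuts [49, 120]
  WciVI (TCCA, off=3): starts [41, 57, 88, 94] → cuts [44, 60, 91, 97]

Pooled cuts: [11, 13, 31, 44, 49, 60, 82, 91, 97, 109, 115, 120]

Fragments:
  [0,11): 11 bp
  [11,13): 2 bp
  [13,31): 18 bp
  [31,44): 13 bp
  [44,49): 5 bp
  [49,60): 11 bp
  [60,82): 22 bp
  [82,91): 9 bp
  [91,97): 6 bp
  [97,109): 12 bp
  [109,115): 6 bp
  [115,120): 5 bp
  [120,137): 17 bp

[2,5,5,6,6,9,11,11,12,13,17,18,22]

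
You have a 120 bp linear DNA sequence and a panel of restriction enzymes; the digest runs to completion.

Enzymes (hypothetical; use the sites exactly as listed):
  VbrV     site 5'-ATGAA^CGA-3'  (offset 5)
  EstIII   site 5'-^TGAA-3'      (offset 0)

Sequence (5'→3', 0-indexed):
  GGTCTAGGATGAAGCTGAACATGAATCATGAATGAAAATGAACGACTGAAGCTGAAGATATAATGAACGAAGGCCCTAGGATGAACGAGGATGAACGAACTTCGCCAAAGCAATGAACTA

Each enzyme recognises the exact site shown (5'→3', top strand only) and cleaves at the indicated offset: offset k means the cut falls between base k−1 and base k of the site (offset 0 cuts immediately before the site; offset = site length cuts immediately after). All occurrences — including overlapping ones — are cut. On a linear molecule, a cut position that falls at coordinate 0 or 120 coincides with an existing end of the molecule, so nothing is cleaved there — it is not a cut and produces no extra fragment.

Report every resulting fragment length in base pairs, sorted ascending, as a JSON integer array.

[4,4,4,4,4,4,6,6,6,6,6,7,7,9,11,14,18]

Per-enzyme occurrences:
  VbrV (ATGAACGA, off=5): starts [37, 62, 80, 90] → cuts [42, 67, 85, 95]
  EstIII (TGAA, off=0): starts [9, 15, 21, 28, 32, 38, 46, 52, 63, 81, 91, 113] → cuts [9, 15, 21, 28, 32, 38, 46, 52, 63, 81, 91, 113]

Pooled cuts: [9, 15, 21, 28, 32, 38, 42, 46, 52, 63, 67, 81, 85, 91, 95, 113]

Fragment lengths:
  [0,9): 9 bp
  [9,15): 6 bp
  [15,21): 6 bp
  [21,28): 7 bp
  [28,32): 4 bp
  [32,38): 6 bp
  [38,42): 4 bp
  [42,46): 4 bp
  [46,52): 6 bp
  [52,63): 11 bp
  [63,67): 4 bp
  [67,81): 14 bp
  [81,85): 4 bp
  [85,91): 6 bp
  [91,95): 4 bp
  [95,113): 18 bp
  [113,120): 7 bp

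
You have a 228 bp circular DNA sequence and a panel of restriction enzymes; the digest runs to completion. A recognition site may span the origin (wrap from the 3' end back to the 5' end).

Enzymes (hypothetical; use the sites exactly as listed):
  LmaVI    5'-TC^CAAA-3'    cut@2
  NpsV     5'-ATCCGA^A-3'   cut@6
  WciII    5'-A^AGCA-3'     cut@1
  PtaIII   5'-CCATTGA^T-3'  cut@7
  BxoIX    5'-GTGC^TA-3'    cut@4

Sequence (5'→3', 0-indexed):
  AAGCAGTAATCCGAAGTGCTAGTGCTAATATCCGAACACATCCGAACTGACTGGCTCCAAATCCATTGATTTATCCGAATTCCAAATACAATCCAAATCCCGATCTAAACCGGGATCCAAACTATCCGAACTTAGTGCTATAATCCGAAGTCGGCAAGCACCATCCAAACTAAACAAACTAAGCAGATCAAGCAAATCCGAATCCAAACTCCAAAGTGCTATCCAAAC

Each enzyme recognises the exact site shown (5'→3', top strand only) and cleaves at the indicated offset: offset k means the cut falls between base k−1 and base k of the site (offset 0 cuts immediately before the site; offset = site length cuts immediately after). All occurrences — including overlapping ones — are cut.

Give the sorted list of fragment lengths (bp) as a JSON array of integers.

Scan for sites:
  LmaVI (TCCAAA, off=2): starts [55, 80, 91, 115, 163, 202, 209, 221] → cuts [57, 82, 93, 117, 165, 204, 211, 223]
  NpsV (ATCCGAA, off=6): starts [8, 29, 39, 72, 123, 142, 195] → cuts [14, 35, 45, 78, 129, 148, 201]
  WciII (AAGCA, off=1): starts [0, 155, 180, 189] → cuts [1, 156, 181, 190]
  PtaIII (CCATTGAT, off=7): starts [62] → cuts [69]
  BxoIX (GTGCTA, off=4): starts [15, 21, 134, 215] → cuts [19, 25, 138, 219]

All cut coordinates (distinct, sorted): [1, 14, 19, 25, 35, 45, 57, 69, 78, 82, 93, 117, 129, 138, 148, 156, 165, 181, 190, 201, 204, 211, 219, 223]

Fragment lengths:
  1→14: 13 bp
  14→19: 5 bp
  19→25: 6 bp
  25→35: 10 bp
  35→45: 10 bp
  45→57: 12 bp
  57→69: 12 bp
  69→78: 9 bp
  78→82: 4 bp
  82→93: 11 bp
  93→117: 24 bp
  117→129: 12 bp
  129→138: 9 bp
  138→148: 10 bp
  148→156: 8 bp
  156→165: 9 bp
  165→181: 16 bp
  181→190: 9 bp
  190→201: 11 bp
  201→204: 3 bp
  204→211: 7 bp
  211→219: 8 bp
  219→223: 4 bp
  223→1 (wrap): 228-223+1 = 6 bp

[3,4,4,5,6,6,7,8,8,9,9,9,9,10,10,10,11,11,12,12,12,13,16,24]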